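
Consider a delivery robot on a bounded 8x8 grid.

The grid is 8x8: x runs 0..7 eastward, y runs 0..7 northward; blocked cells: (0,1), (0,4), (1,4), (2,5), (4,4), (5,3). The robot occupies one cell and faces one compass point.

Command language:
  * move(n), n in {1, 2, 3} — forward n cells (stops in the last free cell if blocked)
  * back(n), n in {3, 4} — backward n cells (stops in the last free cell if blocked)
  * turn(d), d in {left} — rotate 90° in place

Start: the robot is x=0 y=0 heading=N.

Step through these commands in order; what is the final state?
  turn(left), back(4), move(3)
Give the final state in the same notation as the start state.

x=1 y=0 heading=W

initial: x=0 y=0 heading=N
1. turn(left) → x=0 y=0 heading=W
2. back(4) → x=4 y=0 heading=W
3. move(3) → x=1 y=0 heading=W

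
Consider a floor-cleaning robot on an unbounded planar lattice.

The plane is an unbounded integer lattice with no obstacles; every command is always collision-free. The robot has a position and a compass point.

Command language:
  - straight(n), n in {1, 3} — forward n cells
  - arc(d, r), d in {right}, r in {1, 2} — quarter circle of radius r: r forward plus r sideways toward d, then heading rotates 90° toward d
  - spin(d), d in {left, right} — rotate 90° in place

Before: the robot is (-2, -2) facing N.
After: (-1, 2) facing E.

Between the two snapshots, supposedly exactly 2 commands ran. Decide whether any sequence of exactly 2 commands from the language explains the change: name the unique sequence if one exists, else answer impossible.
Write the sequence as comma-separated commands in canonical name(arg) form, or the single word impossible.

straight(3), arc(right, 1)

key: running arc(right, 1) before straight(3) would end elsewhere — order is forced
t0: (-2, -2) facing N
step 1 (straight(3)): (-2, 1) facing N
step 2 (arc(right, 1)): (-1, 2) facing E
no other 2-command option fits: unique.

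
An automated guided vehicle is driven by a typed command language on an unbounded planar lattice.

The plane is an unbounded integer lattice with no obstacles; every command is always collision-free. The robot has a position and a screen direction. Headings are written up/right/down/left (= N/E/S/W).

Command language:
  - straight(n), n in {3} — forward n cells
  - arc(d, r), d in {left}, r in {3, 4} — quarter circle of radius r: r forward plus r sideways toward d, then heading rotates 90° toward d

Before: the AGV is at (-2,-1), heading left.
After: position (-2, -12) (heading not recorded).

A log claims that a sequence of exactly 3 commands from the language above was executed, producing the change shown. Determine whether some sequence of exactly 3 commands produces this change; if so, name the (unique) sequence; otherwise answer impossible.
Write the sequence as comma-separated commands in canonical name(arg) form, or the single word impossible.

arc(left, 4), straight(3), arc(left, 4)

begin: at (-2,-1), heading left
step 1 (arc(left, 4)): at (-6,-5), heading down
step 2 (straight(3)): at (-6,-8), heading down
step 3 (arc(left, 4)): at (-2,-12), heading right
no rival 3-sequence matches.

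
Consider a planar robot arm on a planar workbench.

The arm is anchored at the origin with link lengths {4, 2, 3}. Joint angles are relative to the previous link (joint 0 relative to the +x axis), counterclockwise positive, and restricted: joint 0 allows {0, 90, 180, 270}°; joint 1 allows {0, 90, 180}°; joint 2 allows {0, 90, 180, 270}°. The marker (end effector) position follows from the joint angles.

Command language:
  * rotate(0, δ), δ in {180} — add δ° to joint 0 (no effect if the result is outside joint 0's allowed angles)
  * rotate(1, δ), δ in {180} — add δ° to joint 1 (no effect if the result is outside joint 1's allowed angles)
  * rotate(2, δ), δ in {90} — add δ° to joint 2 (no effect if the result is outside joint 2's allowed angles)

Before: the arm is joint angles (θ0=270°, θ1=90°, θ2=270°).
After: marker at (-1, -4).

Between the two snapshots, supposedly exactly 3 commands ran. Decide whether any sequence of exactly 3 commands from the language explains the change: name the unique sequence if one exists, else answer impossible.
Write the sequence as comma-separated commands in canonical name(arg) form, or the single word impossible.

rotate(2, 90), rotate(2, 90), rotate(2, 90)

begin: joint angles (θ0=270°, θ1=90°, θ2=270°)
1. rotate(2, 90) → joint angles (θ0=270°, θ1=90°, θ2=0°)
2. rotate(2, 90) → joint angles (θ0=270°, θ1=90°, θ2=90°)
3. rotate(2, 90) → joint angles (θ0=270°, θ1=90°, θ2=180°)
no rival 3-sequence matches.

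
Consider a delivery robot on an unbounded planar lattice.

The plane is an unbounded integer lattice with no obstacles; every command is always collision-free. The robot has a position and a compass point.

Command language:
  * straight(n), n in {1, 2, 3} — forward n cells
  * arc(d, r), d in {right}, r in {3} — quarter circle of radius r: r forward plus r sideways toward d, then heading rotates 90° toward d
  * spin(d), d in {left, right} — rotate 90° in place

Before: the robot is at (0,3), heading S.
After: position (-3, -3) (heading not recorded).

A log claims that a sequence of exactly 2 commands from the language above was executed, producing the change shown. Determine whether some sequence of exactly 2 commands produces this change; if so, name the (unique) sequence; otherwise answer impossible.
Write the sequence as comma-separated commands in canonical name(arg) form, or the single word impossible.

key: running arc(right, 3) before straight(3) would end elsewhere — order is forced
from: at (0,3), heading S
step 1 (straight(3)): at (0,0), heading S
step 2 (arc(right, 3)): at (-3,-3), heading W
uniquely the one of 36 2-step routes that fits.

straight(3), arc(right, 3)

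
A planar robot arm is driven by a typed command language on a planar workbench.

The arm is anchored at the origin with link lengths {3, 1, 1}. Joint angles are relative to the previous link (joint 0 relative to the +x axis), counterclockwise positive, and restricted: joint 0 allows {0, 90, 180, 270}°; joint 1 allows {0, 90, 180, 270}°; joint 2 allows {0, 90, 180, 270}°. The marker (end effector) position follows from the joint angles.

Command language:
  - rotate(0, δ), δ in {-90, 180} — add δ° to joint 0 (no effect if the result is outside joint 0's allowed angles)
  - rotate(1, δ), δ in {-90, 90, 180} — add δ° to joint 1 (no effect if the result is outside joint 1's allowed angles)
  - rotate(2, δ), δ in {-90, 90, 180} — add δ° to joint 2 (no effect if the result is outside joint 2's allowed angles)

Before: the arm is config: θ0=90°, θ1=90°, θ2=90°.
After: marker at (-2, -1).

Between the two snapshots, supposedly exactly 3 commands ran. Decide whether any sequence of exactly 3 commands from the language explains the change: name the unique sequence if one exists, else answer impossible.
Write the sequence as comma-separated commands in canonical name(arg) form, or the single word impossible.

rotate(0, -90), rotate(0, -90), rotate(0, -90)

t0: config: θ0=90°, θ1=90°, θ2=90°
step 1 (rotate(0, -90)): config: θ0=0°, θ1=90°, θ2=90°
step 2 (rotate(0, -90)): config: θ0=270°, θ1=90°, θ2=90°
step 3 (rotate(0, -90)): config: θ0=180°, θ1=90°, θ2=90°
no other 3-command option fits: unique.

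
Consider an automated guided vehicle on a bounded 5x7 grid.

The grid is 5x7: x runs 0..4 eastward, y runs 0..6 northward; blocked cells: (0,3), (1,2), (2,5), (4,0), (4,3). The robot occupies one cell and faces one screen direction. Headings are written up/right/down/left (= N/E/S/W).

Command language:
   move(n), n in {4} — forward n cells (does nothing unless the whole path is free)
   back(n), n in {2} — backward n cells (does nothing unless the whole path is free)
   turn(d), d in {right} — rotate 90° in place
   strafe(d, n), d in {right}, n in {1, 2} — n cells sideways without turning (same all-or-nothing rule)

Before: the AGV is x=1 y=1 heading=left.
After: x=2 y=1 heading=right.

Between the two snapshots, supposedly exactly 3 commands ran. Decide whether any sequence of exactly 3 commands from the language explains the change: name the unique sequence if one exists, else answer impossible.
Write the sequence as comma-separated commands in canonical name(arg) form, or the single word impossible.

turn(right), strafe(right, 1), turn(right)

key: cell and facing (now E) both changed — the 3 commands mix motion and turning
from: x=1 y=1 heading=left
t=1 turn(right) ⇒ x=1 y=1 heading=up
t=2 strafe(right, 1) ⇒ x=2 y=1 heading=up
t=3 turn(right) ⇒ x=2 y=1 heading=right
no rival 3-sequence matches.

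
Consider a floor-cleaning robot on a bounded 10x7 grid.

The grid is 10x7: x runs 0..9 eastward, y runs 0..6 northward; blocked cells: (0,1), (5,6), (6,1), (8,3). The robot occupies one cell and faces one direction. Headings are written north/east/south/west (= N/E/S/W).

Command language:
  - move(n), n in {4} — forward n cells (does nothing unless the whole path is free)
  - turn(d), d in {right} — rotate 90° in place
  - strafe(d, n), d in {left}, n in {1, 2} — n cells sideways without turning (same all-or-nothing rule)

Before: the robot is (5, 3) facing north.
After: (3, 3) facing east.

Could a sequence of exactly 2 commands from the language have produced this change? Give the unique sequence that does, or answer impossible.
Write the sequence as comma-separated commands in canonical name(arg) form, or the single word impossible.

key: order matters: swapping strafe(left, 2) and turn(right) lands elsewhere
begin: (5, 3) facing north
1. strafe(left, 2) → (3, 3) facing north
2. turn(right) → (3, 3) facing east
no other 2-command option fits: unique.

strafe(left, 2), turn(right)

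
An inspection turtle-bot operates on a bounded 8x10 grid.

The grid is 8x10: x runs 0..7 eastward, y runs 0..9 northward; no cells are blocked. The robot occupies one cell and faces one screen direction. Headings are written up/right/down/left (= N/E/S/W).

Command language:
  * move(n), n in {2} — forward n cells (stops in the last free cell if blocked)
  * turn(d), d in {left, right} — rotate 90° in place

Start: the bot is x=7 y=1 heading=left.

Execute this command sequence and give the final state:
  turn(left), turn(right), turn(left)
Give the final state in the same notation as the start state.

begin: x=7 y=1 heading=left
step 1 (turn(left)): x=7 y=1 heading=down
step 2 (turn(right)): x=7 y=1 heading=left
step 3 (turn(left)): x=7 y=1 heading=down

x=7 y=1 heading=down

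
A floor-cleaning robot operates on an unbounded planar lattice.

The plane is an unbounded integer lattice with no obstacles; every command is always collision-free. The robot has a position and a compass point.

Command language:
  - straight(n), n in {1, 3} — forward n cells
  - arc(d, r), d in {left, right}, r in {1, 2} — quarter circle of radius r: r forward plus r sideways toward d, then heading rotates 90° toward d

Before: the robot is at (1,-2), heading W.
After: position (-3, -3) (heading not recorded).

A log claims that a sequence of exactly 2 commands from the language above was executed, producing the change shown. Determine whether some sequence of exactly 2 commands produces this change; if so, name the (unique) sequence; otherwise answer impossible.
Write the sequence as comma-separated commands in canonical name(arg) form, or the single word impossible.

key: order matters: swapping straight(3) and arc(left, 1) lands elsewhere
initial: at (1,-2), heading W
[1] after straight(3): at (-2,-2), heading W
[2] after arc(left, 1): at (-3,-3), heading S
uniquely the one of 36 2-step routes that fits.

straight(3), arc(left, 1)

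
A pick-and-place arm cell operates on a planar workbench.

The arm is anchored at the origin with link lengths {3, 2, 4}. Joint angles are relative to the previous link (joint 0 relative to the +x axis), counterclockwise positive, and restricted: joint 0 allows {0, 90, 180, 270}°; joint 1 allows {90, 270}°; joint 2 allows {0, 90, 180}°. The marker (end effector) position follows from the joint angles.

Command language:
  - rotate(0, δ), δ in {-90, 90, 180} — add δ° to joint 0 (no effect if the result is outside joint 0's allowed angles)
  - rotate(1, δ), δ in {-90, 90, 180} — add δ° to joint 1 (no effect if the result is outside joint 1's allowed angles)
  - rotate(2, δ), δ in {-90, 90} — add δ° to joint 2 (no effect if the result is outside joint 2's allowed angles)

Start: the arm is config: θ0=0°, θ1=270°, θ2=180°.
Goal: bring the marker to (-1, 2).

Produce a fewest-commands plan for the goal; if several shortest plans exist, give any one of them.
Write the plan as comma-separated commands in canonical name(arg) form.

rotate(1, 180), rotate(2, -90)

initial: config: θ0=0°, θ1=270°, θ2=180°
[1] after rotate(1, 180): config: θ0=0°, θ1=90°, θ2=180°
[2] after rotate(2, -90): config: θ0=0°, θ1=90°, θ2=90°
minimal: 2 command(s), checked below 2.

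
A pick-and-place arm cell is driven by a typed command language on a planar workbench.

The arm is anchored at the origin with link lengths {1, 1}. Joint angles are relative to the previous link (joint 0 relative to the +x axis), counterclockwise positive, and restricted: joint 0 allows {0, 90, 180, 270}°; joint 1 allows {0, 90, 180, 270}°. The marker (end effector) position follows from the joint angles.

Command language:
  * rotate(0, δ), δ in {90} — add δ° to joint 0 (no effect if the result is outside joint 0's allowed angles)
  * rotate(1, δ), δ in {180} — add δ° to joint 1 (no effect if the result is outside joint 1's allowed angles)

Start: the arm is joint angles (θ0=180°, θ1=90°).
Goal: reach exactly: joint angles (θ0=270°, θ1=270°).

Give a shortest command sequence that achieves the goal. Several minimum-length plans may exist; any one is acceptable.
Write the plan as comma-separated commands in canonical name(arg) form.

rotate(0, 90), rotate(1, 180)

start: joint angles (θ0=180°, θ1=90°)
1. rotate(0, 90) → joint angles (θ0=270°, θ1=90°)
2. rotate(1, 180) → joint angles (θ0=270°, θ1=270°)
nothing shorter than 2 reaches the goal.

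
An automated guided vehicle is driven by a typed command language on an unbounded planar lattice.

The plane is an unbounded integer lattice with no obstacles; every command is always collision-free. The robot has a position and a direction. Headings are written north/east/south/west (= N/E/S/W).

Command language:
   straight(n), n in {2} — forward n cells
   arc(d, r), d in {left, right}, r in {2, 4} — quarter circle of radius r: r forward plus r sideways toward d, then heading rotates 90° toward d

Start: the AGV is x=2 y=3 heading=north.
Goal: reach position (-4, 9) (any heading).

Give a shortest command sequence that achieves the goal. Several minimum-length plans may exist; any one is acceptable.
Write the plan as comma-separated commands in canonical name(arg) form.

arc(left, 2), arc(right, 4)

begin: x=2 y=3 heading=north
[1] after arc(left, 2): x=0 y=5 heading=west
[2] after arc(right, 4): x=-4 y=9 heading=north
shorter routes all fall short; 2 is best.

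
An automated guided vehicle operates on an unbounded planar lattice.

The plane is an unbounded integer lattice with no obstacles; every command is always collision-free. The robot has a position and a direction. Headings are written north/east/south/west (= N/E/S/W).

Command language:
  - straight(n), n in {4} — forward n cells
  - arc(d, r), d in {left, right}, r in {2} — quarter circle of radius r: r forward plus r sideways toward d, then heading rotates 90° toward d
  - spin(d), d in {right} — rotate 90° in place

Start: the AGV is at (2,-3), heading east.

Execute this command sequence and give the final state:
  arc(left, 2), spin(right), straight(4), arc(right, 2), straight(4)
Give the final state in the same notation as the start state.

initial: at (2,-3), heading east
t=1 arc(left, 2) ⇒ at (4,-1), heading north
t=2 spin(right) ⇒ at (4,-1), heading east
t=3 straight(4) ⇒ at (8,-1), heading east
t=4 arc(right, 2) ⇒ at (10,-3), heading south
t=5 straight(4) ⇒ at (10,-7), heading south

at (10,-7), heading south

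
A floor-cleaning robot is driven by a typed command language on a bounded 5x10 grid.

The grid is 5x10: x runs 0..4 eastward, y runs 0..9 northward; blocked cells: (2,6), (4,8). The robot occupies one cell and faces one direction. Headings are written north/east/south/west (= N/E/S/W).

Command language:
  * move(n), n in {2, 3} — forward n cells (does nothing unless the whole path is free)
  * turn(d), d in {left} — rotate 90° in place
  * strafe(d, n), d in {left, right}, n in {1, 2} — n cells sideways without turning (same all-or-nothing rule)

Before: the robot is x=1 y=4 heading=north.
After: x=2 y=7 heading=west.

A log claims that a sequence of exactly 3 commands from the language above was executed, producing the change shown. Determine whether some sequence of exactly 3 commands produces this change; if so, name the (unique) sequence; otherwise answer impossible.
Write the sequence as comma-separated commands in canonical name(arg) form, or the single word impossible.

key: order matters: swapping move(3) and turn(left) lands elsewhere
start: x=1 y=4 heading=north
step 1 (move(3)): x=1 y=7 heading=north
step 2 (strafe(right, 1)): x=2 y=7 heading=north
step 3 (turn(left)): x=2 y=7 heading=west
uniquely the one of 343 3-step routes that fits.

move(3), strafe(right, 1), turn(left)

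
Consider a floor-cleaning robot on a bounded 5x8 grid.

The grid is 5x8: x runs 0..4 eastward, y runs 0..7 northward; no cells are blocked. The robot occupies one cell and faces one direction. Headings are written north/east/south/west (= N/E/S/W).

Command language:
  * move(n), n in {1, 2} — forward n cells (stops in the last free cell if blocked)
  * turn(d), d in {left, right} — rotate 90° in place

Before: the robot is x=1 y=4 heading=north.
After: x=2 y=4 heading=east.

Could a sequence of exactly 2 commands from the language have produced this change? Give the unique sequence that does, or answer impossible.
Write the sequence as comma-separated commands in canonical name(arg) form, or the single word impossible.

key: cell and facing (now E) both changed — the 2 commands mix motion and turning
begin: x=1 y=4 heading=north
t=1 turn(right) ⇒ x=1 y=4 heading=east
t=2 move(1) ⇒ x=2 y=4 heading=east
all 16 alternatives checked — unique.

turn(right), move(1)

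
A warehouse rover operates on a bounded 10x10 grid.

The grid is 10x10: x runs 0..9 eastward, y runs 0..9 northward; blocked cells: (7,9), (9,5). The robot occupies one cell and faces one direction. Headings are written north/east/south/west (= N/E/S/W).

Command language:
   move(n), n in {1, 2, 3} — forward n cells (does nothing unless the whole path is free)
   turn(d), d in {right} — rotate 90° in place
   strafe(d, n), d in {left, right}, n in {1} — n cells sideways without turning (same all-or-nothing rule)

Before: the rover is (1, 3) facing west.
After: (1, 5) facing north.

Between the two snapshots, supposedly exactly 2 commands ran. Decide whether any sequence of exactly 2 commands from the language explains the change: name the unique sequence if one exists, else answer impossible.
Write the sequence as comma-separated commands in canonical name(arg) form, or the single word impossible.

key: position moved to (1,5) AND the heading swung to N — translation plus rotation needed
begin: (1, 3) facing west
step 1 (turn(right)): (1, 3) facing north
step 2 (move(2)): (1, 5) facing north
all 36 alternatives checked — unique.

turn(right), move(2)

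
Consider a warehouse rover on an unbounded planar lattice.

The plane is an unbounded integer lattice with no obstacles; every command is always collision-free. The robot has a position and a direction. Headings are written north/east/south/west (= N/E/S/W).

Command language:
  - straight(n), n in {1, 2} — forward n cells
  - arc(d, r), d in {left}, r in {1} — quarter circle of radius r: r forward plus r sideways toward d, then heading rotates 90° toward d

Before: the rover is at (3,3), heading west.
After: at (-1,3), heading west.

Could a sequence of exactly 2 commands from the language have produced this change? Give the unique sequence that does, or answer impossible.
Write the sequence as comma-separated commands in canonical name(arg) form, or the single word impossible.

straight(2), straight(2)

key: still facing W at the end — nothing in the sequence rotates
start: at (3,3), heading west
step 1 (straight(2)): at (1,3), heading west
step 2 (straight(2)): at (-1,3), heading west
no other 2-command option fits: unique.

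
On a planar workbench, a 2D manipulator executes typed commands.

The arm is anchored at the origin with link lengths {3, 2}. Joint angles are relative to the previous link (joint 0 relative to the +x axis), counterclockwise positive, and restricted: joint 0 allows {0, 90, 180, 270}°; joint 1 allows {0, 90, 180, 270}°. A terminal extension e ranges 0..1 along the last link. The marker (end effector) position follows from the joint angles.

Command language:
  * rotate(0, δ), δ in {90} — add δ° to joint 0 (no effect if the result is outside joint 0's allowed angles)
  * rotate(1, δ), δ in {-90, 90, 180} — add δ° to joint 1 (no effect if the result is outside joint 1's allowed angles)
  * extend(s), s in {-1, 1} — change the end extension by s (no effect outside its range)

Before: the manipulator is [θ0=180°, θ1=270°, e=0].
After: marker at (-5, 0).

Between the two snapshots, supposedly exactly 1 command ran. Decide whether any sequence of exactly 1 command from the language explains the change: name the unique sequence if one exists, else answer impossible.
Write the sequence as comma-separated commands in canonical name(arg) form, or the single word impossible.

t0: [θ0=180°, θ1=270°, e=0]
1. rotate(1, 90) → [θ0=180°, θ1=0°, e=0]
no rival 1-sequence matches.

rotate(1, 90)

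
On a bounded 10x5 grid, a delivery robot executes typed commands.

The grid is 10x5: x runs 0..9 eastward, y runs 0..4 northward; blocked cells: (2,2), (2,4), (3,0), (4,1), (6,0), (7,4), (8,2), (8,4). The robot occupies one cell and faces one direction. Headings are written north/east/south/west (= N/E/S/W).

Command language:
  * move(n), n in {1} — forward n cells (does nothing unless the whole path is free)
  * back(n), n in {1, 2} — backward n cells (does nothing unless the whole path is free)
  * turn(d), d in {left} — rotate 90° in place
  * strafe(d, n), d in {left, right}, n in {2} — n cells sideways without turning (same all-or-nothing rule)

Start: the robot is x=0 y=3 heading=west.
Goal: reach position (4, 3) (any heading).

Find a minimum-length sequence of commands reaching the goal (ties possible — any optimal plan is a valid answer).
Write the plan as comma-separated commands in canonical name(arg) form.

t0: x=0 y=3 heading=west
[1] after back(2): x=2 y=3 heading=west
[2] after back(2): x=4 y=3 heading=west
no 1-step plan works, so 2 is optimal.

back(2), back(2)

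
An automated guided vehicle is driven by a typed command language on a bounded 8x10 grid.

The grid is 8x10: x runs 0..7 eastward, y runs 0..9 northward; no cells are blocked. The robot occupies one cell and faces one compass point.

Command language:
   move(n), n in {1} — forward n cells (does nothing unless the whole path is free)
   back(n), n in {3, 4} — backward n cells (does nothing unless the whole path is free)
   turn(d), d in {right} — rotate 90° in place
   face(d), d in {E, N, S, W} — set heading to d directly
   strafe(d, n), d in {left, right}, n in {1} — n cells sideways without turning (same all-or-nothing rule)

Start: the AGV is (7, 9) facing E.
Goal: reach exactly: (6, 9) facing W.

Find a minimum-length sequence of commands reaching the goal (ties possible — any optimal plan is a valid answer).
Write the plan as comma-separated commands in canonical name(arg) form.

initial: (7, 9) facing E
1. face(W) → (7, 9) facing W
2. move(1) → (6, 9) facing W
minimal: 2 command(s), checked below 2.

face(W), move(1)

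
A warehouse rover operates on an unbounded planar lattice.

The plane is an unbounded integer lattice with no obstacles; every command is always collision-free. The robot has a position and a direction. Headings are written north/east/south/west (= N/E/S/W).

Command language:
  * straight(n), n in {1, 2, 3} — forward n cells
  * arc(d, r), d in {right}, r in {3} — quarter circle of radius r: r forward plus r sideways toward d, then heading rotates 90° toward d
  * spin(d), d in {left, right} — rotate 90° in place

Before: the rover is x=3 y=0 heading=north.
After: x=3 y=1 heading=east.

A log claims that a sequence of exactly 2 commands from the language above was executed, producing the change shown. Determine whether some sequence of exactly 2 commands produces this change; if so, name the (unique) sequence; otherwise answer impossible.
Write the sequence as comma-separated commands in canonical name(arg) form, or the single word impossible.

key: order matters: swapping straight(1) and spin(right) lands elsewhere
begin: x=3 y=0 heading=north
[1] after straight(1): x=3 y=1 heading=north
[2] after spin(right): x=3 y=1 heading=east
all 36 alternatives checked — unique.

straight(1), spin(right)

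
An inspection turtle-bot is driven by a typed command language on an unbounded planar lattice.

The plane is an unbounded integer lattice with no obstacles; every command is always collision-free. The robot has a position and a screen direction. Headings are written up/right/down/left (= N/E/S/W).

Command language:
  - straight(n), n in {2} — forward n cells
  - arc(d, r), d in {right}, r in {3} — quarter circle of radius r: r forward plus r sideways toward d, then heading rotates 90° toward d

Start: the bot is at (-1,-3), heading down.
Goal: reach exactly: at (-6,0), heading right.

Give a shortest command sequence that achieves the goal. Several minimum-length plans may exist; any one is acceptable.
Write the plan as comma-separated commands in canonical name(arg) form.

begin: at (-1,-3), heading down
1. arc(right, 3) → at (-4,-6), heading left
2. straight(2) → at (-6,-6), heading left
3. arc(right, 3) → at (-9,-3), heading up
4. arc(right, 3) → at (-6,0), heading right
nothing shorter than 4 reaches the goal.

arc(right, 3), straight(2), arc(right, 3), arc(right, 3)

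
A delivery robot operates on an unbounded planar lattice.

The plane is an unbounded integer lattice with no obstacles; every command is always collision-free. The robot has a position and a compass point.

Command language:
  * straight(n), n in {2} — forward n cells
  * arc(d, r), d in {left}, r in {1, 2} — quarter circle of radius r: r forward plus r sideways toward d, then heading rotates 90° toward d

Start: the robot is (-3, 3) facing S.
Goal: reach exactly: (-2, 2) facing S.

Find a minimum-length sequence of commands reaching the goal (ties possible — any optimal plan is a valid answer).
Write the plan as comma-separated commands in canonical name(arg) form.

t0: (-3, 3) facing S
1. arc(left, 2) → (-1, 1) facing E
2. arc(left, 2) → (1, 3) facing N
3. arc(left, 1) → (0, 4) facing W
4. arc(left, 2) → (-2, 2) facing S
no 3-step plan works, so 4 is optimal.

arc(left, 2), arc(left, 2), arc(left, 1), arc(left, 2)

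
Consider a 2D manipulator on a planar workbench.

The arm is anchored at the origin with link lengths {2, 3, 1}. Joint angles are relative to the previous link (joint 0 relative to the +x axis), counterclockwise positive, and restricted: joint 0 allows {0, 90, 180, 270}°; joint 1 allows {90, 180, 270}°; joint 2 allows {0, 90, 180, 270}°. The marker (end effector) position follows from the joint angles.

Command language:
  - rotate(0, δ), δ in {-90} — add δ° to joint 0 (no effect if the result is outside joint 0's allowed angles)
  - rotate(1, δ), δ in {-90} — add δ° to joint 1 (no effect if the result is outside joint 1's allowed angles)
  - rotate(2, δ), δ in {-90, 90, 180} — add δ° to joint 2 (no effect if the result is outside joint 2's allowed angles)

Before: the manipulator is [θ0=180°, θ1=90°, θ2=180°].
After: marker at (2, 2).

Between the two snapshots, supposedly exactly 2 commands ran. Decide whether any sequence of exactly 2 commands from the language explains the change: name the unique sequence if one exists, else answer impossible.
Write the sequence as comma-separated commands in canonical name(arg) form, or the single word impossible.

initial: [θ0=180°, θ1=90°, θ2=180°]
1. rotate(0, -90) → [θ0=90°, θ1=90°, θ2=180°]
2. rotate(0, -90) → [θ0=0°, θ1=90°, θ2=180°]
uniquely the one of 25 2-step routes that fits.

rotate(0, -90), rotate(0, -90)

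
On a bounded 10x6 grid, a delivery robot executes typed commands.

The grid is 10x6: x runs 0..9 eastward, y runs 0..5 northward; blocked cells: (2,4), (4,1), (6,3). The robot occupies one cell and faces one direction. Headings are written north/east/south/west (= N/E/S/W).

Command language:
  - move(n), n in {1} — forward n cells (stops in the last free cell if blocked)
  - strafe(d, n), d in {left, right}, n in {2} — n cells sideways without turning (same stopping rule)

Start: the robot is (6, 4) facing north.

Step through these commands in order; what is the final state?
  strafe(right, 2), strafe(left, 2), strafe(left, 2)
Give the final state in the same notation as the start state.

t0: (6, 4) facing north
t=1 strafe(right, 2) ⇒ (8, 4) facing north
t=2 strafe(left, 2) ⇒ (6, 4) facing north
t=3 strafe(left, 2) ⇒ (4, 4) facing north

(4, 4) facing north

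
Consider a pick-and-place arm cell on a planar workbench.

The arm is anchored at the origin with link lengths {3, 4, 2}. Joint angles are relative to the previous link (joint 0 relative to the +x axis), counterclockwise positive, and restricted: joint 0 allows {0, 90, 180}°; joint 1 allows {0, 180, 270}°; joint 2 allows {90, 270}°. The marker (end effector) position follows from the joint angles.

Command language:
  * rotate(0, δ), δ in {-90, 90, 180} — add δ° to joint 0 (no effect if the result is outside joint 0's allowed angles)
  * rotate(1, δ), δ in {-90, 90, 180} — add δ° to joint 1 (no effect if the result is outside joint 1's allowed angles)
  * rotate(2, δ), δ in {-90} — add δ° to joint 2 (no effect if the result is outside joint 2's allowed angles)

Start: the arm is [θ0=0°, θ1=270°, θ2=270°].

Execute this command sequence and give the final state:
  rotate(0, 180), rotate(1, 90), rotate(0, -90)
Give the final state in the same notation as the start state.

[θ0=90°, θ1=0°, θ2=270°]

t0: [θ0=0°, θ1=270°, θ2=270°]
[1] after rotate(0, 180): [θ0=180°, θ1=270°, θ2=270°]
[2] after rotate(1, 90): [θ0=180°, θ1=0°, θ2=270°]
[3] after rotate(0, -90): [θ0=90°, θ1=0°, θ2=270°]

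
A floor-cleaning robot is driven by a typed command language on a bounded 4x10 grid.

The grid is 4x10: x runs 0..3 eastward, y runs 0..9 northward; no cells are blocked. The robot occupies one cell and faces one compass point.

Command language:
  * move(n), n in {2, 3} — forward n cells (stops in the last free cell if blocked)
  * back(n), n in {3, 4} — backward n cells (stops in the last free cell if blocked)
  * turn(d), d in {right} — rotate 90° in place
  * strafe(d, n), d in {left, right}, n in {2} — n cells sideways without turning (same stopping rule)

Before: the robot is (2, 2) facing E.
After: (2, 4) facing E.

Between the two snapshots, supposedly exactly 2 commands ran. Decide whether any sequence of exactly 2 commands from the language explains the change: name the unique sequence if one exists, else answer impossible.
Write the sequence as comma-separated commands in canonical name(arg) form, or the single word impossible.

impossible

no 2-step route produces this change.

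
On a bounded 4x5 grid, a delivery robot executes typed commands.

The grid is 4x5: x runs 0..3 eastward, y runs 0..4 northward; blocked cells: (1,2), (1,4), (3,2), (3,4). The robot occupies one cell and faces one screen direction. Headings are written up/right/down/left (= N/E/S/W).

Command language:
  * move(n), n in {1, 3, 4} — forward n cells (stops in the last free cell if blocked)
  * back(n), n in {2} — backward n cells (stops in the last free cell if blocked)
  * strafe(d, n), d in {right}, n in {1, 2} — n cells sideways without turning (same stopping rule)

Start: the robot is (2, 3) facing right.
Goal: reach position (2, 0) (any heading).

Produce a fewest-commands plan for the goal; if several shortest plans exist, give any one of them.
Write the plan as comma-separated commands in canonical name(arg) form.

strafe(right, 2), strafe(right, 2)

t0: (2, 3) facing right
t=1 strafe(right, 2) ⇒ (2, 1) facing right
t=2 strafe(right, 2) ⇒ (2, 0) facing right
no 1-step plan works, so 2 is optimal.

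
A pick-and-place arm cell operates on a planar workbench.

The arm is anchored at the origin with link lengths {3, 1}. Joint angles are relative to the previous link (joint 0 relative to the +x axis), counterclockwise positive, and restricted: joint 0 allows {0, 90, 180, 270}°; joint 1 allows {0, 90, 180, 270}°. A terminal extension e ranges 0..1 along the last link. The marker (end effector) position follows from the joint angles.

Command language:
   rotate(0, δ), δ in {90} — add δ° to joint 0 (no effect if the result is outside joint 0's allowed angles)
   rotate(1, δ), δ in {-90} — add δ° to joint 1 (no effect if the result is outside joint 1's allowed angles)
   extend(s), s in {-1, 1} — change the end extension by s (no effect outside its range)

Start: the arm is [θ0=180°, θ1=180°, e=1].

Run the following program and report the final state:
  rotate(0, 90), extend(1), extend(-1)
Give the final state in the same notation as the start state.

start: [θ0=180°, θ1=180°, e=1]
step 1 (rotate(0, 90)): [θ0=270°, θ1=180°, e=1]
step 2 (extend(1)): [θ0=270°, θ1=180°, e=1]
step 3 (extend(-1)): [θ0=270°, θ1=180°, e=0]

[θ0=270°, θ1=180°, e=0]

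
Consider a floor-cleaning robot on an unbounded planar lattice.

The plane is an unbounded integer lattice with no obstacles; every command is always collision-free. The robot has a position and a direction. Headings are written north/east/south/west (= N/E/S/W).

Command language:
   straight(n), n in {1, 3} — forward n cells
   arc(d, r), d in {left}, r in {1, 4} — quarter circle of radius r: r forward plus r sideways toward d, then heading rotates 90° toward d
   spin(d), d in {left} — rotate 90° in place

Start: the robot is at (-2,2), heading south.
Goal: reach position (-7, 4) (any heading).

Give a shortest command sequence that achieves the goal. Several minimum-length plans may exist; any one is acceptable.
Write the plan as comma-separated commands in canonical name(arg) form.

begin: at (-2,2), heading south
t=1 straight(1) ⇒ at (-2,1), heading south
t=2 spin(left) ⇒ at (-2,1), heading east
t=3 spin(left) ⇒ at (-2,1), heading north
t=4 arc(left, 4) ⇒ at (-6,5), heading west
t=5 arc(left, 1) ⇒ at (-7,4), heading south
no 4-step plan works, so 5 is optimal.

straight(1), spin(left), spin(left), arc(left, 4), arc(left, 1)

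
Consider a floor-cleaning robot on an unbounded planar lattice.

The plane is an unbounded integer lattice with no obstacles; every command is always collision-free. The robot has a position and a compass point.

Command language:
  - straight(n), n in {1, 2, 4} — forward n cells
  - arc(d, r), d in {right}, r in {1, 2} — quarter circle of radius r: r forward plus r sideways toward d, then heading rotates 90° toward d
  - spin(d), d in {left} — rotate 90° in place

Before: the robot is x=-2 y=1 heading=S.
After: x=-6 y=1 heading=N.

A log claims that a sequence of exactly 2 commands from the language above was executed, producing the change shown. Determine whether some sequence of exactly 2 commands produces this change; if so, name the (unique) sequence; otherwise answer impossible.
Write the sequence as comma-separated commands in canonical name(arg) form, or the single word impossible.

key: position moved to (-6,1) AND the heading swung to N — translation plus rotation needed
t0: x=-2 y=1 heading=S
t=1 arc(right, 2) ⇒ x=-4 y=-1 heading=W
t=2 arc(right, 2) ⇒ x=-6 y=1 heading=N
all 36 alternatives checked — unique.

arc(right, 2), arc(right, 2)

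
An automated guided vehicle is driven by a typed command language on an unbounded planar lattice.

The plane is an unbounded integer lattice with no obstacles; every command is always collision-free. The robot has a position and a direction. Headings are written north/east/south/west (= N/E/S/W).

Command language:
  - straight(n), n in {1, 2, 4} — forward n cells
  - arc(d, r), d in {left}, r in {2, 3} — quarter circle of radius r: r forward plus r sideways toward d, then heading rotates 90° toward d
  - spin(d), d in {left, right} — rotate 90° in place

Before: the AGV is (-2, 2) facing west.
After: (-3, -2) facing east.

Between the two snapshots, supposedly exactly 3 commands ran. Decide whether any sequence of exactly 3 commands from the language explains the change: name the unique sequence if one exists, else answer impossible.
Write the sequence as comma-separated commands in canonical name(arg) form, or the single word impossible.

straight(1), arc(left, 2), arc(left, 2)

key: cell and facing (now E) both changed — the 3 commands mix motion and turning
from: (-2, 2) facing west
[1] after straight(1): (-3, 2) facing west
[2] after arc(left, 2): (-5, 0) facing south
[3] after arc(left, 2): (-3, -2) facing east
uniquely the one of 343 3-step routes that fits.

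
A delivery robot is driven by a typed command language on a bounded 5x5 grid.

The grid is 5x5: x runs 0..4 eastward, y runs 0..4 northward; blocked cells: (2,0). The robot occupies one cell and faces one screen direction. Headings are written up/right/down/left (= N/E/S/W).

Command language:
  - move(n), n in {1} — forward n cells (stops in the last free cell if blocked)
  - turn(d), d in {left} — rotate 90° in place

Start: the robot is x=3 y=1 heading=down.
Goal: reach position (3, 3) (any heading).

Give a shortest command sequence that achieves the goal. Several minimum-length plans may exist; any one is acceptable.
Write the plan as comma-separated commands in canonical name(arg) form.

turn(left), turn(left), move(1), move(1)

start: x=3 y=1 heading=down
[1] after turn(left): x=3 y=1 heading=right
[2] after turn(left): x=3 y=1 heading=up
[3] after move(1): x=3 y=2 heading=up
[4] after move(1): x=3 y=3 heading=up
shorter routes all fall short; 4 is best.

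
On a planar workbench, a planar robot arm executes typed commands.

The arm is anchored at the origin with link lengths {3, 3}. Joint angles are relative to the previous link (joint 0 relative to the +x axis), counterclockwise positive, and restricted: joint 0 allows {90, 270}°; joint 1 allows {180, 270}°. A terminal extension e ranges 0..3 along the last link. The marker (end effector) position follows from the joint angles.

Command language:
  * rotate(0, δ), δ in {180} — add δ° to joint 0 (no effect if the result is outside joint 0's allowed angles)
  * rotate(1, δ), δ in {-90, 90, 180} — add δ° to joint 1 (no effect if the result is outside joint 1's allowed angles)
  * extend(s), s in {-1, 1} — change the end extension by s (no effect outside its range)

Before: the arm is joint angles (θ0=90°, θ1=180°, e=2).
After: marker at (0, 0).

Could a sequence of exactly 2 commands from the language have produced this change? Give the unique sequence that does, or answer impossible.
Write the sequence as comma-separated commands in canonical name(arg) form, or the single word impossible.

t0: joint angles (θ0=90°, θ1=180°, e=2)
t=1 extend(-1) ⇒ joint angles (θ0=90°, θ1=180°, e=1)
t=2 extend(-1) ⇒ joint angles (θ0=90°, θ1=180°, e=0)
uniquely the one of 36 2-step routes that fits.

extend(-1), extend(-1)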